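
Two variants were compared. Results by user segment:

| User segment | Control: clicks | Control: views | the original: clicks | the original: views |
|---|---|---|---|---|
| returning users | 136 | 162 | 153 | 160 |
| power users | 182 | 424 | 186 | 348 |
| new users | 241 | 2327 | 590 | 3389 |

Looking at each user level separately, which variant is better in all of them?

the original

Returning users: Control 136/162 = 84.0%, the original 153/160 = 95.6% → the original
Power users: Control 182/424 = 42.9%, the original 186/348 = 53.4% → the original
New users: Control 241/2327 = 10.4%, the original 590/3389 = 17.4% → the original
The original has the higher rate in all 3 groups.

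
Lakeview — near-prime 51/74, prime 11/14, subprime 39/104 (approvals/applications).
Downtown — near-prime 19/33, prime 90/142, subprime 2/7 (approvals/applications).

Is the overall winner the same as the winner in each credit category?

No

Near-prime: Lakeview 51/74 = 68.9%, Downtown 19/33 = 57.6% → Lakeview
Prime: Lakeview 11/14 = 78.6%, Downtown 90/142 = 63.4% → Lakeview
Subprime: Lakeview 39/104 = 37.5%, Downtown 2/7 = 28.6% → Lakeview
Overall: Lakeview 101/192 = 52.6%, Downtown 111/182 = 61.0% → Downtown
Lakeview wins each credit group but Downtown wins overall — the comparison reverses. Lakeview's applications skew toward subprime, which has a lower base rate.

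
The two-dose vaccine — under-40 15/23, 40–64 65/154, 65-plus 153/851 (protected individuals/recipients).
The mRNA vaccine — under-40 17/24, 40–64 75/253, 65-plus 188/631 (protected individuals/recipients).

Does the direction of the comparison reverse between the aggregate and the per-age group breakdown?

No

Under-40: the two-dose vaccine 15/23 = 65.2%, the mRNA vaccine 17/24 = 70.8% → the mRNA vaccine
40–64: the two-dose vaccine 65/154 = 42.2%, the mRNA vaccine 75/253 = 29.6% → the two-dose vaccine
65-plus: the two-dose vaccine 153/851 = 18.0%, the mRNA vaccine 188/631 = 29.8% → the mRNA vaccine
Overall: the two-dose vaccine 233/1028 = 22.7%, the mRNA vaccine 280/908 = 30.8% → the mRNA vaccine
Neither sweeps: the two-dose vaccine wins 1 of 3 groups, the mRNA vaccine wins 2. The mRNA vaccine wins overall but not every group — no Simpson reversal.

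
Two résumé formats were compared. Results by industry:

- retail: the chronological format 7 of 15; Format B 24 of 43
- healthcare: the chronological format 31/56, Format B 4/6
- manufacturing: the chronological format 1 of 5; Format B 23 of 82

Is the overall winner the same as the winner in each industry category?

Retail: the chronological format 7/15 = 46.7%, Format B 24/43 = 55.8% → Format B
Healthcare: the chronological format 31/56 = 55.4%, Format B 4/6 = 66.7% → Format B
Manufacturing: the chronological format 1/5 = 20.0%, Format B 23/82 = 28.0% → Format B
Overall: the chronological format 39/76 = 51.3%, Format B 51/131 = 38.9% → the chronological format
Format B wins each industry group but the chronological format wins overall — the comparison reverses. Format B's applications skew toward manufacturing, which has a lower base rate.

No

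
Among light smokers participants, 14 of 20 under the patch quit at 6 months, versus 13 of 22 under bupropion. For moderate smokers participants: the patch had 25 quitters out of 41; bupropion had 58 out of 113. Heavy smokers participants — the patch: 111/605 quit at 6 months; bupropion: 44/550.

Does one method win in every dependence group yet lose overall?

Light smokers: the patch 14/20 = 70.0%, bupropion 13/22 = 59.1% → the patch
Moderate smokers: the patch 25/41 = 61.0%, bupropion 58/113 = 51.3% → the patch
Heavy smokers: the patch 111/605 = 18.3%, bupropion 44/550 = 8.0% → the patch
Overall: the patch 150/666 = 22.5%, bupropion 115/685 = 16.8% → the patch
The patch wins overall and in every dependence group — no reversal.

No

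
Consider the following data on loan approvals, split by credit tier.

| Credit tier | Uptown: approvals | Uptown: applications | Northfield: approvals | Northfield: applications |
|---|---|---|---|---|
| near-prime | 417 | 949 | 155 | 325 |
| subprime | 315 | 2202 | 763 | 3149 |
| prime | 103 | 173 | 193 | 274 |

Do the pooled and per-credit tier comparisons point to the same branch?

Yes

Near-prime: Uptown 417/949 = 43.9%, Northfield 155/325 = 47.7% → Northfield
Subprime: Uptown 315/2202 = 14.3%, Northfield 763/3149 = 24.2% → Northfield
Prime: Uptown 103/173 = 59.5%, Northfield 193/274 = 70.4% → Northfield
Overall: Uptown 835/3324 = 25.1%, Northfield 1111/3748 = 29.6% → Northfield
Northfield wins overall and in every credit group — no reversal.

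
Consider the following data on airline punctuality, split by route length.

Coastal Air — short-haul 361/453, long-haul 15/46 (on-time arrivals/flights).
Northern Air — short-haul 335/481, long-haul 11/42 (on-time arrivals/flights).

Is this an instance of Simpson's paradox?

Short-haul: Coastal Air 361/453 = 79.7%, Northern Air 335/481 = 69.6% → Coastal Air
Long-haul: Coastal Air 15/46 = 32.6%, Northern Air 11/42 = 26.2% → Coastal Air
Overall: Coastal Air 376/499 = 75.4%, Northern Air 346/523 = 66.2% → Coastal Air
Coastal Air wins overall and in every route group — no reversal.

No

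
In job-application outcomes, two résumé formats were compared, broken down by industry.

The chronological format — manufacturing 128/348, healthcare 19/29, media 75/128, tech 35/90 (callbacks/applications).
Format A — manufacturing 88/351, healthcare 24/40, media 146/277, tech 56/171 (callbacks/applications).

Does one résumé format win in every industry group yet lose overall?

Manufacturing: the chronological format 128/348 = 36.8%, Format A 88/351 = 25.1% → the chronological format
Healthcare: the chronological format 19/29 = 65.5%, Format A 24/40 = 60.0% → the chronological format
Media: the chronological format 75/128 = 58.6%, Format A 146/277 = 52.7% → the chronological format
Tech: the chronological format 35/90 = 38.9%, Format A 56/171 = 32.7% → the chronological format
Overall: the chronological format 257/595 = 43.2%, Format A 314/839 = 37.4% → the chronological format
The chronological format wins overall and in every industry group — no reversal.

No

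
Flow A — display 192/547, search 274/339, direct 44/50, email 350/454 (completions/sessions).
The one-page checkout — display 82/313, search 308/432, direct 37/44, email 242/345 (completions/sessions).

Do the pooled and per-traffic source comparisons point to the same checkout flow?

Display: Flow A 192/547 = 35.1%, the one-page checkout 82/313 = 26.2% → Flow A
Search: Flow A 274/339 = 80.8%, the one-page checkout 308/432 = 71.3% → Flow A
Direct: Flow A 44/50 = 88.0%, the one-page checkout 37/44 = 84.1% → Flow A
Email: Flow A 350/454 = 77.1%, the one-page checkout 242/345 = 70.1% → Flow A
Overall: Flow A 860/1390 = 61.9%, the one-page checkout 669/1134 = 59.0% → Flow A
Flow A wins overall and in every traffic group — no reversal.

Yes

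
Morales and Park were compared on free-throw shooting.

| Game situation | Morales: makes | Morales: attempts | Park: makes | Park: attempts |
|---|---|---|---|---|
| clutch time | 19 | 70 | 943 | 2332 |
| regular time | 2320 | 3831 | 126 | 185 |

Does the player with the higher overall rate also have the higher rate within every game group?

Clutch time: Morales 19/70 = 27.1%, Park 943/2332 = 40.4% → Park
Regular time: Morales 2320/3831 = 60.6%, Park 126/185 = 68.1% → Park
Overall: Morales 2339/3901 = 60.0%, Park 1069/2517 = 42.5% → Morales
Park wins each game group but Morales wins overall — the comparison reverses. Park's attempts skew toward clutch time, which has a lower base rate.

No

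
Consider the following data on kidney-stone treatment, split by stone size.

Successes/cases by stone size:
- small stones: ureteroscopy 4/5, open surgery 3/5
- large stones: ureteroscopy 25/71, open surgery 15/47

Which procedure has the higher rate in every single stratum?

ureteroscopy

Small stones: ureteroscopy 4/5 = 80.0%, open surgery 3/5 = 60.0% → ureteroscopy
Large stones: ureteroscopy 25/71 = 35.2%, open surgery 15/47 = 31.9% → ureteroscopy
Ureteroscopy has the higher rate in both groups.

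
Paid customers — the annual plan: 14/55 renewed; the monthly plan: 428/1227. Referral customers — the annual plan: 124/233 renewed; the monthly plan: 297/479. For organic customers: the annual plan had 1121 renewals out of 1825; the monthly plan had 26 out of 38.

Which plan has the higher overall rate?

Paid: the annual plan 14/55 = 25.5%, the monthly plan 428/1227 = 34.9% → the monthly plan
Referral: the annual plan 124/233 = 53.2%, the monthly plan 297/479 = 62.0% → the monthly plan
Organic: the annual plan 1121/1825 = 61.4%, the monthly plan 26/38 = 68.4% → the monthly plan
Overall: the annual plan 1259/2113 = 59.6%, the monthly plan 751/1744 = 43.1% → the annual plan
(The monthly plan wins every signup group but the annual plan wins overall — the monthly plan's customers skew toward the low-rate paid group.)

the annual plan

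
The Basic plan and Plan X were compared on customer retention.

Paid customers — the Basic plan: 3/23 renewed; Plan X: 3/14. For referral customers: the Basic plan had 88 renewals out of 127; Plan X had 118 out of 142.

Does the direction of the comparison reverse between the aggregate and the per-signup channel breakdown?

Paid: the Basic plan 3/23 = 13.0%, Plan X 3/14 = 21.4% → Plan X
Referral: the Basic plan 88/127 = 69.3%, Plan X 118/142 = 83.1% → Plan X
Overall: the Basic plan 91/150 = 60.7%, Plan X 121/156 = 77.6% → Plan X
Plan X wins overall and in every signup group — no reversal.

No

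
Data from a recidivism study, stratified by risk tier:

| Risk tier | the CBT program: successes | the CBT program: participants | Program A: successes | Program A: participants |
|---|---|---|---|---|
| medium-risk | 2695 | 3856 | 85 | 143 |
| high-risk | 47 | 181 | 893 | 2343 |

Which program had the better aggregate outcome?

Medium-risk: the CBT program 2695/3856 = 69.9%, Program A 85/143 = 59.4% → the CBT program
High-risk: the CBT program 47/181 = 26.0%, Program A 893/2343 = 38.1% → Program A
Overall: the CBT program 2742/4037 = 67.9%, Program A 978/2486 = 39.3% → the CBT program
(Neither sweeps every risk group, but the CBT program has the higher pooled rate.)

the CBT program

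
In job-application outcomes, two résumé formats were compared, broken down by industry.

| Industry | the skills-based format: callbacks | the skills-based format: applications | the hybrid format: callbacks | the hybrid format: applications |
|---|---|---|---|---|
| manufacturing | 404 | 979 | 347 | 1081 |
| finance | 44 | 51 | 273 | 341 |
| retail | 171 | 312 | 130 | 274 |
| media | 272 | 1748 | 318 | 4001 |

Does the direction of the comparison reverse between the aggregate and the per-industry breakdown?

No

Manufacturing: the skills-based format 404/979 = 41.3%, the hybrid format 347/1081 = 32.1% → the skills-based format
Finance: the skills-based format 44/51 = 86.3%, the hybrid format 273/341 = 80.1% → the skills-based format
Retail: the skills-based format 171/312 = 54.8%, the hybrid format 130/274 = 47.4% → the skills-based format
Media: the skills-based format 272/1748 = 15.6%, the hybrid format 318/4001 = 7.9% → the skills-based format
Overall: the skills-based format 891/3090 = 28.8%, the hybrid format 1068/5697 = 18.7% → the skills-based format
The skills-based format wins overall and in every industry group — no reversal.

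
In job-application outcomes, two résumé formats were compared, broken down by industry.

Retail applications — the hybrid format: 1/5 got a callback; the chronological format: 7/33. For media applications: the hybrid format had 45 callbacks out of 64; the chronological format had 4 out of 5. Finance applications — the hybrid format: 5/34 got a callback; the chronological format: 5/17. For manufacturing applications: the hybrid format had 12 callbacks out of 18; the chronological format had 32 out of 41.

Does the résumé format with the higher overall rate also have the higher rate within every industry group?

Retail: the hybrid format 1/5 = 20.0%, the chronological format 7/33 = 21.2% → the chronological format
Media: the hybrid format 45/64 = 70.3%, the chronological format 4/5 = 80.0% → the chronological format
Finance: the hybrid format 5/34 = 14.7%, the chronological format 5/17 = 29.4% → the chronological format
Manufacturing: the hybrid format 12/18 = 66.7%, the chronological format 32/41 = 78.0% → the chronological format
Overall: the hybrid format 63/121 = 52.1%, the chronological format 48/96 = 50.0% → the hybrid format
The chronological format wins each industry group but the hybrid format wins overall — the comparison reverses. The chronological format's applications skew toward retail, which has a lower base rate.

No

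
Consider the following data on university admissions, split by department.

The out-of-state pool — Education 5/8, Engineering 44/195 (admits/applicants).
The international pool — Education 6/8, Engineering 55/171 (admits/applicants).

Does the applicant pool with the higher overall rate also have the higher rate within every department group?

Yes

Education: the out-of-state pool 5/8 = 62.5%, the international pool 6/8 = 75.0% → the international pool
Engineering: the out-of-state pool 44/195 = 22.6%, the international pool 55/171 = 32.2% → the international pool
Overall: the out-of-state pool 49/203 = 24.1%, the international pool 61/179 = 34.1% → the international pool
The international pool wins overall and in every department group — no reversal.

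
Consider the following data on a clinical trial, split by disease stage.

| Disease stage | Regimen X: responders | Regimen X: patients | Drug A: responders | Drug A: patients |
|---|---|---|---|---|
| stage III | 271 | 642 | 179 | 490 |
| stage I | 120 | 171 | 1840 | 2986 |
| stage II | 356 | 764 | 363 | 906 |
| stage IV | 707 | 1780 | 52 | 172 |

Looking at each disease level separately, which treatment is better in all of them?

Stage III: Regimen X 271/642 = 42.2%, Drug A 179/490 = 36.5% → Regimen X
Stage I: Regimen X 120/171 = 70.2%, Drug A 1840/2986 = 61.6% → Regimen X
Stage II: Regimen X 356/764 = 46.6%, Drug A 363/906 = 40.1% → Regimen X
Stage IV: Regimen X 707/1780 = 39.7%, Drug A 52/172 = 30.2% → Regimen X
Regimen X has the higher rate in all 4 groups.

Regimen X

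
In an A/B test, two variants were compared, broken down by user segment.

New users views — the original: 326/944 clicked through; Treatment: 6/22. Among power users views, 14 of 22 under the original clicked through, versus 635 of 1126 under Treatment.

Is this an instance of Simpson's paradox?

New users: the original 326/944 = 34.5%, Treatment 6/22 = 27.3% → the original
Power users: the original 14/22 = 63.6%, Treatment 635/1126 = 56.4% → the original
Overall: the original 340/966 = 35.2%, Treatment 641/1148 = 55.8% → Treatment
The original wins each user group but Treatment wins overall — the comparison reverses. The original's views skew toward new users, which has a lower base rate.

Yes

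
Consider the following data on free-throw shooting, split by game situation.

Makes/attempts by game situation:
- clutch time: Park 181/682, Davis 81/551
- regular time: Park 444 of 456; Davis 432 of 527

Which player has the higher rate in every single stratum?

Clutch time: Park 181/682 = 26.5%, Davis 81/551 = 14.7% → Park
Regular time: Park 444/456 = 97.4%, Davis 432/527 = 82.0% → Park
Park has the higher rate in both groups.

Park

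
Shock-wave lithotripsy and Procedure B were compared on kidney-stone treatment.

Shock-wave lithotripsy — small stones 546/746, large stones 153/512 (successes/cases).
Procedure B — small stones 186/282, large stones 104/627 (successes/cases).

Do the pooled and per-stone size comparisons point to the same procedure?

Small stones: shock-wave lithotripsy 546/746 = 73.2%, Procedure B 186/282 = 66.0% → shock-wave lithotripsy
Large stones: shock-wave lithotripsy 153/512 = 29.9%, Procedure B 104/627 = 16.6% → shock-wave lithotripsy
Overall: shock-wave lithotripsy 699/1258 = 55.6%, Procedure B 290/909 = 31.9% → shock-wave lithotripsy
Shock-wave lithotripsy wins overall and in every stone group — no reversal.

Yes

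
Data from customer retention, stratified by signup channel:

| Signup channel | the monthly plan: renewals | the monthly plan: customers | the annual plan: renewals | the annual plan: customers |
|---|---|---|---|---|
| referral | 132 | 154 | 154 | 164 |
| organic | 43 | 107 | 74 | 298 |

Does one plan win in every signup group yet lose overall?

Referral: the monthly plan 132/154 = 85.7%, the annual plan 154/164 = 93.9% → the annual plan
Organic: the monthly plan 43/107 = 40.2%, the annual plan 74/298 = 24.8% → the monthly plan
Overall: the monthly plan 175/261 = 67.0%, the annual plan 228/462 = 49.4% → the monthly plan
Neither sweeps: the monthly plan wins 1 of 2 groups, the annual plan wins 1. The monthly plan wins overall but not every group — no Simpson reversal.

No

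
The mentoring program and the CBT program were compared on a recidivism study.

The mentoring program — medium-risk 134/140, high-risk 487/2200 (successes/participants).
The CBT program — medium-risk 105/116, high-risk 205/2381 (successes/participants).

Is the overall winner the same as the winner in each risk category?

Medium-risk: the mentoring program 134/140 = 95.7%, the CBT program 105/116 = 90.5% → the mentoring program
High-risk: the mentoring program 487/2200 = 22.1%, the CBT program 205/2381 = 8.6% → the mentoring program
Overall: the mentoring program 621/2340 = 26.5%, the CBT program 310/2497 = 12.4% → the mentoring program
The mentoring program wins overall and in every risk group — no reversal.

Yes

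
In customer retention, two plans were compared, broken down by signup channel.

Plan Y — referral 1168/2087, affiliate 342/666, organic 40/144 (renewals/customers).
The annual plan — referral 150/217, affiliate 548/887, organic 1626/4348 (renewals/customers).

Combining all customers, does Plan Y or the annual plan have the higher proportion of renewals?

Plan Y

Referral: Plan Y 1168/2087 = 56.0%, the annual plan 150/217 = 69.1% → the annual plan
Affiliate: Plan Y 342/666 = 51.4%, the annual plan 548/887 = 61.8% → the annual plan
Organic: Plan Y 40/144 = 27.8%, the annual plan 1626/4348 = 37.4% → the annual plan
Overall: Plan Y 1550/2897 = 53.5%, the annual plan 2324/5452 = 42.6% → Plan Y
(The annual plan wins every signup group but Plan Y wins overall — the annual plan's customers skew toward the low-rate organic group.)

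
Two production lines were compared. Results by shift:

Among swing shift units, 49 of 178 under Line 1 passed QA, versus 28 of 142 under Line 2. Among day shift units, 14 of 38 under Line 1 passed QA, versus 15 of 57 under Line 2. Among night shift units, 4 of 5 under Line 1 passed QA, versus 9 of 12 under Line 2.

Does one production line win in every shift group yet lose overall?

No

Swing shift: Line 1 49/178 = 27.5%, Line 2 28/142 = 19.7% → Line 1
Day shift: Line 1 14/38 = 36.8%, Line 2 15/57 = 26.3% → Line 1
Night shift: Line 1 4/5 = 80.0%, Line 2 9/12 = 75.0% → Line 1
Overall: Line 1 67/221 = 30.3%, Line 2 52/211 = 24.6% → Line 1
Line 1 wins overall and in every shift group — no reversal.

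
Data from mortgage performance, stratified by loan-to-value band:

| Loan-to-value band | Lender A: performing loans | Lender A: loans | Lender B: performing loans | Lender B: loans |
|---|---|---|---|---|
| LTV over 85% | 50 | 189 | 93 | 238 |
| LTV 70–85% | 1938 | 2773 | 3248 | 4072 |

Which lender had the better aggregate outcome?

Lender B

LTV over 85%: Lender A 50/189 = 26.5%, Lender B 93/238 = 39.1% → Lender B
LTV 70–85%: Lender A 1938/2773 = 69.9%, Lender B 3248/4072 = 79.8% → Lender B
Overall: Lender A 1988/2962 = 67.1%, Lender B 3341/4310 = 77.5% → Lender B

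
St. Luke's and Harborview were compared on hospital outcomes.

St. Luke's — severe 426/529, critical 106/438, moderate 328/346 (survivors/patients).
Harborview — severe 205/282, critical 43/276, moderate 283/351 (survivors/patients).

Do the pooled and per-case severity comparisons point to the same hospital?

Severe: St. Luke's 426/529 = 80.5%, Harborview 205/282 = 72.7% → St. Luke's
Critical: St. Luke's 106/438 = 24.2%, Harborview 43/276 = 15.6% → St. Luke's
Moderate: St. Luke's 328/346 = 94.8%, Harborview 283/351 = 80.6% → St. Luke's
Overall: St. Luke's 860/1313 = 65.5%, Harborview 531/909 = 58.4% → St. Luke's
St. Luke's wins overall and in every case group — no reversal.

Yes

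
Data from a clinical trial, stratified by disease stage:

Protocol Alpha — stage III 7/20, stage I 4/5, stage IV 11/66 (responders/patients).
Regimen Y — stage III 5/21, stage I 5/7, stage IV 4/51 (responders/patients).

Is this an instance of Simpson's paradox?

Stage III: Protocol Alpha 7/20 = 35.0%, Regimen Y 5/21 = 23.8% → Protocol Alpha
Stage I: Protocol Alpha 4/5 = 80.0%, Regimen Y 5/7 = 71.4% → Protocol Alpha
Stage IV: Protocol Alpha 11/66 = 16.7%, Regimen Y 4/51 = 7.8% → Protocol Alpha
Overall: Protocol Alpha 22/91 = 24.2%, Regimen Y 14/79 = 17.7% → Protocol Alpha
Protocol Alpha wins overall and in every disease group — no reversal.

No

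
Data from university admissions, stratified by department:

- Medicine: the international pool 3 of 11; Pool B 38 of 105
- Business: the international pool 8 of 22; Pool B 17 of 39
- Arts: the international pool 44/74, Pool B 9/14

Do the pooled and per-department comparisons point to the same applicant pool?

No

Medicine: the international pool 3/11 = 27.3%, Pool B 38/105 = 36.2% → Pool B
Business: the international pool 8/22 = 36.4%, Pool B 17/39 = 43.6% → Pool B
Arts: the international pool 44/74 = 59.5%, Pool B 9/14 = 64.3% → Pool B
Overall: the international pool 55/107 = 51.4%, Pool B 64/158 = 40.5% → the international pool
Pool B wins each department group but the international pool wins overall — the comparison reverses. Pool B's applicants skew toward Medicine, which has a lower base rate.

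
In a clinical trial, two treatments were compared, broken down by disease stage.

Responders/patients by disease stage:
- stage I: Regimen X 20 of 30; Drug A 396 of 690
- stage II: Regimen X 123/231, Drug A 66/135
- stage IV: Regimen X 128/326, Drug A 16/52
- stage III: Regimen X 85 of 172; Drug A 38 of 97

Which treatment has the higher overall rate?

Drug A

Stage I: Regimen X 20/30 = 66.7%, Drug A 396/690 = 57.4% → Regimen X
Stage II: Regimen X 123/231 = 53.2%, Drug A 66/135 = 48.9% → Regimen X
Stage IV: Regimen X 128/326 = 39.3%, Drug A 16/52 = 30.8% → Regimen X
Stage III: Regimen X 85/172 = 49.4%, Drug A 38/97 = 39.2% → Regimen X
Overall: Regimen X 356/759 = 46.9%, Drug A 516/974 = 53.0% → Drug A
(Regimen X wins every disease group but Drug A wins overall — Regimen X's patients skew toward the low-rate stage IV group.)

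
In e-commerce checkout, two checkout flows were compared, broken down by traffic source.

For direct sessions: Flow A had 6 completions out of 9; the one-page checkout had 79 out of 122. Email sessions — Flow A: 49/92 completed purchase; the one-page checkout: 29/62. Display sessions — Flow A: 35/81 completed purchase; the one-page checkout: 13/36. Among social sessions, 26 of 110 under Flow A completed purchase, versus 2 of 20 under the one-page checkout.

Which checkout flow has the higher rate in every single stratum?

Direct: Flow A 6/9 = 66.7%, the one-page checkout 79/122 = 64.8% → Flow A
Email: Flow A 49/92 = 53.3%, the one-page checkout 29/62 = 46.8% → Flow A
Display: Flow A 35/81 = 43.2%, the one-page checkout 13/36 = 36.1% → Flow A
Social: Flow A 26/110 = 23.6%, the one-page checkout 2/20 = 10.0% → Flow A
Flow A has the higher rate in all 4 groups.

Flow A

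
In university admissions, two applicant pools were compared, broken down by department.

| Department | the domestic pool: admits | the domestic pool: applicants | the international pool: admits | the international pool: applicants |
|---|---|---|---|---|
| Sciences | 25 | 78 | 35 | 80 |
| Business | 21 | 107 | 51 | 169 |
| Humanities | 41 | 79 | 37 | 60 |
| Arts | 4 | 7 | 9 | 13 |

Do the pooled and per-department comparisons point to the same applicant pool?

Yes

Sciences: the domestic pool 25/78 = 32.1%, the international pool 35/80 = 43.8% → the international pool
Business: the domestic pool 21/107 = 19.6%, the international pool 51/169 = 30.2% → the international pool
Humanities: the domestic pool 41/79 = 51.9%, the international pool 37/60 = 61.7% → the international pool
Arts: the domestic pool 4/7 = 57.1%, the international pool 9/13 = 69.2% → the international pool
Overall: the domestic pool 91/271 = 33.6%, the international pool 132/322 = 41.0% → the international pool
The international pool wins overall and in every department group — no reversal.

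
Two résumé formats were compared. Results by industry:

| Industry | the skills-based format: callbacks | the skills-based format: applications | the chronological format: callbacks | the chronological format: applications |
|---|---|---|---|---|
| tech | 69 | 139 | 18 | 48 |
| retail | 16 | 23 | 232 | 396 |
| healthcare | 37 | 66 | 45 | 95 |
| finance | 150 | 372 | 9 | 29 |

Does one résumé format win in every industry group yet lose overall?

Tech: the skills-based format 69/139 = 49.6%, the chronological format 18/48 = 37.5% → the skills-based format
Retail: the skills-based format 16/23 = 69.6%, the chronological format 232/396 = 58.6% → the skills-based format
Healthcare: the skills-based format 37/66 = 56.1%, the chronological format 45/95 = 47.4% → the skills-based format
Finance: the skills-based format 150/372 = 40.3%, the chronological format 9/29 = 31.0% → the skills-based format
Overall: the skills-based format 272/600 = 45.3%, the chronological format 304/568 = 53.5% → the chronological format
The skills-based format wins each industry group but the chronological format wins overall — the comparison reverses. The skills-based format's applications skew toward finance, which has a lower base rate.

Yes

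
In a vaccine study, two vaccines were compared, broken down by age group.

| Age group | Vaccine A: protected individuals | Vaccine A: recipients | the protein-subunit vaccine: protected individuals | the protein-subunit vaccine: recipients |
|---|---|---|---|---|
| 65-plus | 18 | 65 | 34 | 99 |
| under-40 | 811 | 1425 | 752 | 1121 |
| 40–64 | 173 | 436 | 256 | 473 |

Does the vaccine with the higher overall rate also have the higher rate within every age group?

Yes

65-plus: Vaccine A 18/65 = 27.7%, the protein-subunit vaccine 34/99 = 34.3% → the protein-subunit vaccine
Under-40: Vaccine A 811/1425 = 56.9%, the protein-subunit vaccine 752/1121 = 67.1% → the protein-subunit vaccine
40–64: Vaccine A 173/436 = 39.7%, the protein-subunit vaccine 256/473 = 54.1% → the protein-subunit vaccine
Overall: Vaccine A 1002/1926 = 52.0%, the protein-subunit vaccine 1042/1693 = 61.5% → the protein-subunit vaccine
The protein-subunit vaccine wins overall and in every age group — no reversal.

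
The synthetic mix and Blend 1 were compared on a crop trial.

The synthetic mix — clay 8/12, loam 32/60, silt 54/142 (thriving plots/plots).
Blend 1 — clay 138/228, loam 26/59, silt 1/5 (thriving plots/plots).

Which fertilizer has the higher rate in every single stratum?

the synthetic mix

Clay: the synthetic mix 8/12 = 66.7%, Blend 1 138/228 = 60.5% → the synthetic mix
Loam: the synthetic mix 32/60 = 53.3%, Blend 1 26/59 = 44.1% → the synthetic mix
Silt: the synthetic mix 54/142 = 38.0%, Blend 1 1/5 = 20.0% → the synthetic mix
The synthetic mix has the higher rate in all 3 groups.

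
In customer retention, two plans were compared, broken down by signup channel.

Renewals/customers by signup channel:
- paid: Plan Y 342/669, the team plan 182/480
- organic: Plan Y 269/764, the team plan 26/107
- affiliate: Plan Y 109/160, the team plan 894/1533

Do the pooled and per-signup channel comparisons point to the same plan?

No

Paid: Plan Y 342/669 = 51.1%, the team plan 182/480 = 37.9% → Plan Y
Organic: Plan Y 269/764 = 35.2%, the team plan 26/107 = 24.3% → Plan Y
Affiliate: Plan Y 109/160 = 68.1%, the team plan 894/1533 = 58.3% → Plan Y
Overall: Plan Y 720/1593 = 45.2%, the team plan 1102/2120 = 52.0% → the team plan
Plan Y wins each signup group but the team plan wins overall — the comparison reverses. Plan Y's customers skew toward organic, which has a lower base rate.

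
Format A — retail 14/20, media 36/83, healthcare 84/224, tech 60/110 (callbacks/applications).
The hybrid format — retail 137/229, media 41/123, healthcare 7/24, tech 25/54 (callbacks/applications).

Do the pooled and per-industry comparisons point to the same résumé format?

No

Retail: Format A 14/20 = 70.0%, the hybrid format 137/229 = 59.8% → Format A
Media: Format A 36/83 = 43.4%, the hybrid format 41/123 = 33.3% → Format A
Healthcare: Format A 84/224 = 37.5%, the hybrid format 7/24 = 29.2% → Format A
Tech: Format A 60/110 = 54.5%, the hybrid format 25/54 = 46.3% → Format A
Overall: Format A 194/437 = 44.4%, the hybrid format 210/430 = 48.8% → the hybrid format
Format A wins each industry group but the hybrid format wins overall — the comparison reverses. Format A's applications skew toward healthcare, which has a lower base rate.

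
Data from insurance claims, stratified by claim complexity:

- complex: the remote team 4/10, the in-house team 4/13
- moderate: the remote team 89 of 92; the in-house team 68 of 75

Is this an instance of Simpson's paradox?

No

Complex: the remote team 4/10 = 40.0%, the in-house team 4/13 = 30.8% → the remote team
Moderate: the remote team 89/92 = 96.7%, the in-house team 68/75 = 90.7% → the remote team
Overall: the remote team 93/102 = 91.2%, the in-house team 72/88 = 81.8% → the remote team
The remote team wins overall and in every claim group — no reversal.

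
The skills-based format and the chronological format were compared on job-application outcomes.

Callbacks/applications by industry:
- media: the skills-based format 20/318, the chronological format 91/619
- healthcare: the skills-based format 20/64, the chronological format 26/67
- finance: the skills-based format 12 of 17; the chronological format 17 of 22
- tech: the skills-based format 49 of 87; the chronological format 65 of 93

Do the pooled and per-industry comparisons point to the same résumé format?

Media: the skills-based format 20/318 = 6.3%, the chronological format 91/619 = 14.7% → the chronological format
Healthcare: the skills-based format 20/64 = 31.2%, the chronological format 26/67 = 38.8% → the chronological format
Finance: the skills-based format 12/17 = 70.6%, the chronological format 17/22 = 77.3% → the chronological format
Tech: the skills-based format 49/87 = 56.3%, the chronological format 65/93 = 69.9% → the chronological format
Overall: the skills-based format 101/486 = 20.8%, the chronological format 199/801 = 24.8% → the chronological format
The chronological format wins overall and in every industry group — no reversal.

Yes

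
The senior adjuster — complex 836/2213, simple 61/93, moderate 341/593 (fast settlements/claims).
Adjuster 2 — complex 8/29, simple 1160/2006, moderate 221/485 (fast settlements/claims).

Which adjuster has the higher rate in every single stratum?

Complex: the senior adjuster 836/2213 = 37.8%, Adjuster 2 8/29 = 27.6% → the senior adjuster
Simple: the senior adjuster 61/93 = 65.6%, Adjuster 2 1160/2006 = 57.8% → the senior adjuster
Moderate: the senior adjuster 341/593 = 57.5%, Adjuster 2 221/485 = 45.6% → the senior adjuster
The senior adjuster has the higher rate in all 3 groups.

the senior adjuster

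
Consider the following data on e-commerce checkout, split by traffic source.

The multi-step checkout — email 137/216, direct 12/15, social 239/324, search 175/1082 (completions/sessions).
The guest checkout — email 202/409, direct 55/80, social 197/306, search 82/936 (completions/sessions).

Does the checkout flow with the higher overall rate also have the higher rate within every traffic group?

Email: the multi-step checkout 137/216 = 63.4%, the guest checkout 202/409 = 49.4% → the multi-step checkout
Direct: the multi-step checkout 12/15 = 80.0%, the guest checkout 55/80 = 68.8% → the multi-step checkout
Social: the multi-step checkout 239/324 = 73.8%, the guest checkout 197/306 = 64.4% → the multi-step checkout
Search: the multi-step checkout 175/1082 = 16.2%, the guest checkout 82/936 = 8.8% → the multi-step checkout
Overall: the multi-step checkout 563/1637 = 34.4%, the guest checkout 536/1731 = 31.0% → the multi-step checkout
The multi-step checkout wins overall and in every traffic group — no reversal.

Yes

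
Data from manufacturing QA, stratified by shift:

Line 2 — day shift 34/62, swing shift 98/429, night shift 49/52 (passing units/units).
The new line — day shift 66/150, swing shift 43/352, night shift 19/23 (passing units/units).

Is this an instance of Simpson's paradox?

Day shift: Line 2 34/62 = 54.8%, the new line 66/150 = 44.0% → Line 2
Swing shift: Line 2 98/429 = 22.8%, the new line 43/352 = 12.2% → Line 2
Night shift: Line 2 49/52 = 94.2%, the new line 19/23 = 82.6% → Line 2
Overall: Line 2 181/543 = 33.3%, the new line 128/525 = 24.4% → Line 2
Line 2 wins overall and in every shift group — no reversal.

No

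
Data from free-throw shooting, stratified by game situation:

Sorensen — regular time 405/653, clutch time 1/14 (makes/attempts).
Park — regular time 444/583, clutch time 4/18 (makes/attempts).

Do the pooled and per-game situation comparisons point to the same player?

Regular time: Sorensen 405/653 = 62.0%, Park 444/583 = 76.2% → Park
Clutch time: Sorensen 1/14 = 7.1%, Park 4/18 = 22.2% → Park
Overall: Sorensen 406/667 = 60.9%, Park 448/601 = 74.5% → Park
Park wins overall and in every game group — no reversal.

Yes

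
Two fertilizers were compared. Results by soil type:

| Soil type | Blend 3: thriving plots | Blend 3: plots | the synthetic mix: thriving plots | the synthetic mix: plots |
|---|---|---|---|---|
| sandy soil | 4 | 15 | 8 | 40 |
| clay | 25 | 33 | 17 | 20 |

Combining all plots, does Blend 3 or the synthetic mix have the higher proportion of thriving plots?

Blend 3

Sandy soil: Blend 3 4/15 = 26.7%, the synthetic mix 8/40 = 20.0% → Blend 3
Clay: Blend 3 25/33 = 75.8%, the synthetic mix 17/20 = 85.0% → the synthetic mix
Overall: Blend 3 29/48 = 60.4%, the synthetic mix 25/60 = 41.7% → Blend 3
(Neither sweeps every soil group, but Blend 3 has the higher pooled rate.)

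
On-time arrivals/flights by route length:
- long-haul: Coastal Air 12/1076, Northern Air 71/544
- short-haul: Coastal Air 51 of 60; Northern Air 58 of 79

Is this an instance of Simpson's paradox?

No

Long-haul: Coastal Air 12/1076 = 1.1%, Northern Air 71/544 = 13.1% → Northern Air
Short-haul: Coastal Air 51/60 = 85.0%, Northern Air 58/79 = 73.4% → Coastal Air
Overall: Coastal Air 63/1136 = 5.5%, Northern Air 129/623 = 20.7% → Northern Air
Neither sweeps: Coastal Air wins 1 of 2 groups, Northern Air wins 1. Northern Air wins overall but not every group — no Simpson reversal.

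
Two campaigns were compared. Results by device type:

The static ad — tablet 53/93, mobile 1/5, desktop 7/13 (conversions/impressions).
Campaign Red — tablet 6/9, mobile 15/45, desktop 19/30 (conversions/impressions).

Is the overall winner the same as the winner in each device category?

No

Tablet: the static ad 53/93 = 57.0%, Campaign Red 6/9 = 66.7% → Campaign Red
Mobile: the static ad 1/5 = 20.0%, Campaign Red 15/45 = 33.3% → Campaign Red
Desktop: the static ad 7/13 = 53.8%, Campaign Red 19/30 = 63.3% → Campaign Red
Overall: the static ad 61/111 = 55.0%, Campaign Red 40/84 = 47.6% → the static ad
Campaign Red wins each device group but the static ad wins overall — the comparison reverses. Campaign Red's impressions skew toward mobile, which has a lower base rate.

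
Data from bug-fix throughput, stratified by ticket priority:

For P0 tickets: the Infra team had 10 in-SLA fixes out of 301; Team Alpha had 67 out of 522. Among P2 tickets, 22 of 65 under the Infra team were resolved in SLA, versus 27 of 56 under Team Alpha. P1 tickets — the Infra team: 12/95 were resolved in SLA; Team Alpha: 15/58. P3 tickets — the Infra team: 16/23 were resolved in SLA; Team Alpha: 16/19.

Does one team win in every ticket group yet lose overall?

No

P0: the Infra team 10/301 = 3.3%, Team Alpha 67/522 = 12.8% → Team Alpha
P2: the Infra team 22/65 = 33.8%, Team Alpha 27/56 = 48.2% → Team Alpha
P1: the Infra team 12/95 = 12.6%, Team Alpha 15/58 = 25.9% → Team Alpha
P3: the Infra team 16/23 = 69.6%, Team Alpha 16/19 = 84.2% → Team Alpha
Overall: the Infra team 60/484 = 12.4%, Team Alpha 125/655 = 19.1% → Team Alpha
Team Alpha wins overall and in every ticket group — no reversal.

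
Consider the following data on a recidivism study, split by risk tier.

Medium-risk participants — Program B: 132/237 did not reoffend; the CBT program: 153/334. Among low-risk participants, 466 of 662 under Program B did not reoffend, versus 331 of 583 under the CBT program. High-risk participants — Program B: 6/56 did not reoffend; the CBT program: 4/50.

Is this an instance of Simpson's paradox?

No

Medium-risk: Program B 132/237 = 55.7%, the CBT program 153/334 = 45.8% → Program B
Low-risk: Program B 466/662 = 70.4%, the CBT program 331/583 = 56.8% → Program B
High-risk: Program B 6/56 = 10.7%, the CBT program 4/50 = 8.0% → Program B
Overall: Program B 604/955 = 63.2%, the CBT program 488/967 = 50.5% → Program B
Program B wins overall and in every risk group — no reversal.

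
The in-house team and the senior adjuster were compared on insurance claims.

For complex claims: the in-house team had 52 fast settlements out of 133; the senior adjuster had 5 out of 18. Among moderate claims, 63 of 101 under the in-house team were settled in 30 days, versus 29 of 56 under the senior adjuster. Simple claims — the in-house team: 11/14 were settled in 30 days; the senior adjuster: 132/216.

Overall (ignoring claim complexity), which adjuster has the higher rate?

the senior adjuster

Complex: the in-house team 52/133 = 39.1%, the senior adjuster 5/18 = 27.8% → the in-house team
Moderate: the in-house team 63/101 = 62.4%, the senior adjuster 29/56 = 51.8% → the in-house team
Simple: the in-house team 11/14 = 78.6%, the senior adjuster 132/216 = 61.1% → the in-house team
Overall: the in-house team 126/248 = 50.8%, the senior adjuster 166/290 = 57.2% → the senior adjuster
(The in-house team wins every claim group but the senior adjuster wins overall — the in-house team's claims skew toward the low-rate complex group.)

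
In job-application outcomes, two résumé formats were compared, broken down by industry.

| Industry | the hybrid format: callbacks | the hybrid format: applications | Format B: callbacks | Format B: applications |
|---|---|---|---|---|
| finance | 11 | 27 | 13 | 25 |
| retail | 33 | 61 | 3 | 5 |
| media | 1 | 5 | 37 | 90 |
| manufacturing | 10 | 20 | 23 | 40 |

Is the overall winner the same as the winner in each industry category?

Finance: the hybrid format 11/27 = 40.7%, Format B 13/25 = 52.0% → Format B
Retail: the hybrid format 33/61 = 54.1%, Format B 3/5 = 60.0% → Format B
Media: the hybrid format 1/5 = 20.0%, Format B 37/90 = 41.1% → Format B
Manufacturing: the hybrid format 10/20 = 50.0%, Format B 23/40 = 57.5% → Format B
Overall: the hybrid format 55/113 = 48.7%, Format B 76/160 = 47.5% → the hybrid format
Format B wins each industry group but the hybrid format wins overall — the comparison reverses. Format B's applications skew toward media, which has a lower base rate.

No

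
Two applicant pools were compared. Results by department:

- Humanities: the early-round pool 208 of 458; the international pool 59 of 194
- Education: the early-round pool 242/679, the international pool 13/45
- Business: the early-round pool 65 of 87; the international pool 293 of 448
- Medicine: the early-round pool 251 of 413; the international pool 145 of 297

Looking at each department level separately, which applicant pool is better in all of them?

Humanities: the early-round pool 208/458 = 45.4%, the international pool 59/194 = 30.4% → the early-round pool
Education: the early-round pool 242/679 = 35.6%, the international pool 13/45 = 28.9% → the early-round pool
Business: the early-round pool 65/87 = 74.7%, the international pool 293/448 = 65.4% → the early-round pool
Medicine: the early-round pool 251/413 = 60.8%, the international pool 145/297 = 48.8% → the early-round pool
The early-round pool has the higher rate in all 4 groups.

the early-round pool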